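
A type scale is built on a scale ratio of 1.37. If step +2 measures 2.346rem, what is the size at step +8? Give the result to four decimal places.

The gap is 8 − (2) = 6 steps, so the factor is 1.37^6.
2.346 × 1.37⁶ = 2.346 × 6.61186 ≈ 15.5114

15.5114rem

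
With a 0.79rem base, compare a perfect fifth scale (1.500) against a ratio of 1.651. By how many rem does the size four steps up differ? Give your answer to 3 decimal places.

Perfect fifth: 0.79 × 1.500⁴ = 3.99938rem
At 1.651: 0.79 × 1.651⁴ = 5.86969rem
Difference: 5.86969 − 3.99938 = 1.87031rem

1.870rem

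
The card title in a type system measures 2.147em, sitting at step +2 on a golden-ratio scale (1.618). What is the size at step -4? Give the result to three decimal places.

2.147 ÷ 1.618⁶ = 2.147 ÷ 17.94201 ≈ 0.120

0.120em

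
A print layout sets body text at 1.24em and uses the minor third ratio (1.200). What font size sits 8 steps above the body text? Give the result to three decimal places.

Each step on a modular scale multiplies by the ratio, so the size n steps from the base is base × ratioⁿ.
1.24 × 1.200⁸ = 1.24 × 4.29982 ≈ 5.332

5.332em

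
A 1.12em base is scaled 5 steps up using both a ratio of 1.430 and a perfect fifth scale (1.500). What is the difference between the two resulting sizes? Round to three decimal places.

1.808em

At 1.430: 1.12 × 1.430⁵ = 6.69728em
Perfect fifth: 1.12 × 1.500⁵ = 8.50500em
Difference: 8.50500 − 6.69728 = 1.80772em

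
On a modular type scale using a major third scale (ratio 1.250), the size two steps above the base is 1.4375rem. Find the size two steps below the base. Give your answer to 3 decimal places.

0.589rem

1.4375 ÷ 1.250⁴ = 1.4375 ÷ 2.44141 ≈ 0.589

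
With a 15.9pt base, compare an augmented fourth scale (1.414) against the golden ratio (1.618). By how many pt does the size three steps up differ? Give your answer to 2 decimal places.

Augmented fourth: 15.9 × 1.414³ = 44.9516pt
Golden ratio: 15.9 × 1.618³ = 67.3492pt
Difference: 67.3492 − 44.9516 = 22.3976pt

22.40pt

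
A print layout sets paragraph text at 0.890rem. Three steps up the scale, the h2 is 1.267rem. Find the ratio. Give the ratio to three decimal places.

1.125

r³ = 1.267 / 0.890, so r = (1.267/0.890)^(1/3).
r = 1.4236^(1/3) ≈ 1.1249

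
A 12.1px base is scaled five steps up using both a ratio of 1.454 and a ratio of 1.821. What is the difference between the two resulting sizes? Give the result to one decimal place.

At 1.454: 12.1 × 1.454⁵ = 78.633px
At 1.821: 12.1 × 1.821⁵ = 242.290px
Difference: 242.290 − 78.633 = 163.657px

163.7px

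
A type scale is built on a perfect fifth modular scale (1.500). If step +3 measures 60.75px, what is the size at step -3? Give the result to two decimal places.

5.33px

60.75 ÷ 1.500⁶ = 60.75 ÷ 11.39062 ≈ 5.333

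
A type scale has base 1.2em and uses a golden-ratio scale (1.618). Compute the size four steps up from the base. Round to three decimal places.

8.224em

A modular type scale is a geometric sequence: sizeₙ = base × rⁿ.
1.2 × 1.618⁴ = 1.2 × 6.85353 ≈ 8.224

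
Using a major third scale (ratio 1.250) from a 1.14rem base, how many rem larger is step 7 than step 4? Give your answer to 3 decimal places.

2.653rem

Step 4: 1.14 × 1.250⁴ = 2.78320rem
Step 7: 1.14 × 1.250⁷ = 5.43594rem
Difference: 5.43594 − 2.78320 = 2.65274rem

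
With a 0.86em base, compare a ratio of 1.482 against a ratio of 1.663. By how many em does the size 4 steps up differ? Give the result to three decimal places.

At 1.482: 0.86 × 1.482⁴ = 4.14850em
At 1.663: 0.86 × 1.663⁴ = 6.57760em
Difference: 6.57760 − 4.14850 = 2.42910em

2.429em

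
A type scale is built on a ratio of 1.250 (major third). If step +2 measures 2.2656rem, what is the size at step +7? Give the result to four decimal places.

2.2656 × 1.250⁵ = 2.2656 × 3.05176 ≈ 6.9141

6.9141rem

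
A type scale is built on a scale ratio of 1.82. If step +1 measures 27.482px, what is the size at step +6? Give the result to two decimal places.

The gap is 6 − (1) = 5 steps, so the factor is 1.82^5.
27.482 × 1.82⁵ = 27.482 × 19.96903 ≈ 548.789

548.79px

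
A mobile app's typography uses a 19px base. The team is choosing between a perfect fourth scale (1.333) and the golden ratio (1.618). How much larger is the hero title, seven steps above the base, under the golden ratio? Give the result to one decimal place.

409.5px

Perfect fourth: 19.0 × 1.333⁷ = 142.090px
Golden ratio: 19.0 × 1.618⁷ = 551.573px
Difference: 551.573 − 142.090 = 409.483px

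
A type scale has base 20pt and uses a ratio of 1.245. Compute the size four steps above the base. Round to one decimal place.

Every step multiplies by the scale ratio.
20.0 × 1.245⁴ = 20.0 × 2.40258 ≈ 48.05

48.1pt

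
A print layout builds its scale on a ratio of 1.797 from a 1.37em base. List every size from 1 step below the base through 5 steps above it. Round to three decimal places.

Step -1: 1.37 ÷ 1.797 = 0.762
Step 0: 1.37em
Step 1: 1.37 × 1.797 = 2.462
Step 2: 1.37 × 1.797² = 4.424
Step 3: 1.37 × 1.797³ = 7.950
Step 4: 1.37 × 1.797⁴ = 14.286
Step 5: 1.37 × 1.797⁵ = 25.672

0.762em, 1.370em, 2.462em, 4.424em, 7.950em, 14.286em, 25.672em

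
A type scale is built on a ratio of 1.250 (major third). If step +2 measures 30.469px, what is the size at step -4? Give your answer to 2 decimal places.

7.99px

Moving from step +2 to step -4 is 6 steps down, so divide by r⁶.
30.469 ÷ 1.250⁶ = 30.469 ÷ 3.81470 ≈ 7.987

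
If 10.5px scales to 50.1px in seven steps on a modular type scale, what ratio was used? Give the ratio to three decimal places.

1.250

r⁷ = 50.1 / 10.5, so r = (50.1/10.5)^(1/7).
r = 4.7714^(1/7) ≈ 1.2501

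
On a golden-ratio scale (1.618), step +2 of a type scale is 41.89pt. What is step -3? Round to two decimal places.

41.89 ÷ 1.618⁵ = 41.89 ÷ 11.08901 ≈ 3.778

3.78pt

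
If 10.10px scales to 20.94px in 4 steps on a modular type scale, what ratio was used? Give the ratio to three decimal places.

1.200

The ratio satisfies 10.10 × r⁴ = 20.94, so r = (20.94 / 10.10)^(1/4).
r = 2.0733^(1/4) ≈ 1.2000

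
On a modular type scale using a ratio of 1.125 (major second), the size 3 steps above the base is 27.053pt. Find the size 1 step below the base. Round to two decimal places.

27.053 ÷ 1.125⁴ = 27.053 ÷ 1.60181 ≈ 16.889

16.89pt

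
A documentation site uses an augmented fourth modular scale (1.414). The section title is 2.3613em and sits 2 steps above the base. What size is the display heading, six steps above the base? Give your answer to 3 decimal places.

2.3613 × 1.414⁴ = 2.3613 × 3.99758 ≈ 9.439

9.439em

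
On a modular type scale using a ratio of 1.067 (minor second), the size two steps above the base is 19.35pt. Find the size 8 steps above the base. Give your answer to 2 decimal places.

19.35 × 1.067⁶ = 19.35 × 1.47566 ≈ 28.554

28.55pt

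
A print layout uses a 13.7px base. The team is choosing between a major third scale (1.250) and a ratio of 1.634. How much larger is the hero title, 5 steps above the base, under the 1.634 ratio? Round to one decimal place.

117.8px

Major third: 13.7 × 1.250⁵ = 41.809px
At 1.634: 13.7 × 1.634⁵ = 159.581px
Difference: 159.581 − 41.809 = 117.772px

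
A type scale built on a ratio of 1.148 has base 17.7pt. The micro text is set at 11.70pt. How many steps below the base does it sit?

1.148ⁿ = 17.7 / 11.70 = 1.5128
n = ln(1.5128) / ln(1.148) = 0.4140 / 0.1380 ≈ 3.00

3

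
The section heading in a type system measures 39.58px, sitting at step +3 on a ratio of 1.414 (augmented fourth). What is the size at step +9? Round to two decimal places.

316.35px

The gap is 9 − (3) = 6 steps, so the factor is 1.414^6.
39.58 × 1.414⁶ = 39.58 × 7.99275 ≈ 316.353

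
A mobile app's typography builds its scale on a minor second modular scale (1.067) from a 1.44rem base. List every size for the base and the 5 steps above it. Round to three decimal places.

1.440rem, 1.536rem, 1.639rem, 1.749rem, 1.866rem, 1.992rem

Step 0: 1.44rem
Step 1: 1.44 × 1.067 = 1.536
Step 2: 1.44 × 1.067² = 1.639
Step 3: 1.44 × 1.067³ = 1.749
Step 4: 1.44 × 1.067⁴ = 1.866
Step 5: 1.44 × 1.067⁵ = 1.992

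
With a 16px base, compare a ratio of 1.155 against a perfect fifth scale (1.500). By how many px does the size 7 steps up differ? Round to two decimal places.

At 1.155: 16.0 × 1.155⁷ = 43.8727px
Perfect fifth: 16.0 × 1.500⁷ = 273.3750px
Difference: 273.3750 − 43.8727 = 229.5023px

229.50px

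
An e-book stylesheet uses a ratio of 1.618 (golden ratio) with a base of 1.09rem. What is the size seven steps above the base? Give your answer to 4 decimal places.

A modular type scale is a geometric sequence: sizeₙ = base × rⁿ.
1.09 × 1.618⁷ = 1.09 × 29.03017 ≈ 31.6429

31.6429rem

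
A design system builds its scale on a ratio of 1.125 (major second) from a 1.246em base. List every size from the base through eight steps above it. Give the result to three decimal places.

Step 0: 1.246em
Step 1: 1.246 × 1.125 = 1.402
Step 2: 1.246 × 1.125² = 1.577
Step 3: 1.246 × 1.125³ = 1.774
Step 4: 1.246 × 1.125⁴ = 1.996
Step 5: 1.246 × 1.125⁵ = 2.245
Step 6: 1.246 × 1.125⁶ = 2.526
Step 7: 1.246 × 1.125⁷ = 2.842
Step 8: 1.246 × 1.125⁸ = 3.197

1.246em, 1.402em, 1.577em, 1.774em, 1.996em, 2.245em, 2.526em, 2.842em, 3.197em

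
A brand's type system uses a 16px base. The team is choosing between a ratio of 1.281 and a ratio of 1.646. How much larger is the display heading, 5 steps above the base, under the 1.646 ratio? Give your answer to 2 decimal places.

138.13px

At 1.281: 16.0 × 1.281⁵ = 55.1907px
At 1.646: 16.0 × 1.646⁵ = 193.3166px
Difference: 193.3166 − 55.1907 = 138.1259px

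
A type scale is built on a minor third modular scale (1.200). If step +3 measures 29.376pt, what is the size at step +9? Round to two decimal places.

87.72pt

29.376 × 1.200⁶ = 29.376 × 2.98598 ≈ 87.716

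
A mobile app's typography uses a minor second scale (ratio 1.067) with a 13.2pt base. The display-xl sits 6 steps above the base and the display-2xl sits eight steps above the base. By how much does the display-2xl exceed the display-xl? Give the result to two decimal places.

2.70pt

Step 6: 13.2 × 1.067⁶ = 19.4787pt
Step 8: 13.2 × 1.067⁸ = 22.1763pt
Difference: 22.1763 − 19.4787 = 2.6976pt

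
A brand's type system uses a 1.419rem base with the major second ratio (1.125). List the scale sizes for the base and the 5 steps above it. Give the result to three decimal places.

Step 0: 1.419rem
Step 1: 1.419 × 1.125 = 1.596
Step 2: 1.419 × 1.125² = 1.796
Step 3: 1.419 × 1.125³ = 2.020
Step 4: 1.419 × 1.125⁴ = 2.273
Step 5: 1.419 × 1.125⁵ = 2.557

1.419rem, 1.596rem, 1.796rem, 2.020rem, 2.273rem, 2.557rem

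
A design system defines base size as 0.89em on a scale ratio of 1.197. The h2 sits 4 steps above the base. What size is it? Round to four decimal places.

A modular type scale is a geometric sequence: sizeₙ = base × rⁿ.
0.89 × 1.197⁴ = 0.89 × 2.05294 ≈ 1.8271

1.8271em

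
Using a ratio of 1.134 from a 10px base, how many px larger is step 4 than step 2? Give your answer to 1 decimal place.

Step 2: 10.0 × 1.134² = 12.860px
Step 4: 10.0 × 1.134⁴ = 16.537px
Difference: 16.537 − 12.860 = 3.677px

3.7px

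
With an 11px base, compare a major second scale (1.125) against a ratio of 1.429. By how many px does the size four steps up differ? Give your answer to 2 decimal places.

28.25px

Major second: 11.0 × 1.125⁴ = 17.6199px
At 1.429: 11.0 × 1.429⁴ = 45.8692px
Difference: 45.8692 − 17.6199 = 28.2493px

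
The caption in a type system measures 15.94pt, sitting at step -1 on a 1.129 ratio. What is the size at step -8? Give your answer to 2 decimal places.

6.82pt

Moving from step -1 to step -8 is 7 steps down, so divide by r⁷.
15.94 ÷ 1.129⁷ = 15.94 ÷ 2.33807 ≈ 6.818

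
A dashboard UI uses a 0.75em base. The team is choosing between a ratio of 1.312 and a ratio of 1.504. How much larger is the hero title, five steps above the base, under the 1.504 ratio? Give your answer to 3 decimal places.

2.856em

At 1.312: 0.75 × 1.312⁵ = 2.91562em
At 1.504: 0.75 × 1.504⁵ = 5.77166em
Difference: 5.77166 − 2.91562 = 2.85604em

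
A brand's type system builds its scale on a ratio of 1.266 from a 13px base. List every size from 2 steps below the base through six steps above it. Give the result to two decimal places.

8.11px, 10.27px, 13.00px, 16.46px, 20.84px, 26.38px, 33.39px, 42.28px, 53.52px

Step -2: 13.0 ÷ 1.266² = 8.11
Step -1: 13.0 ÷ 1.266 = 10.27
Step 0: 13px
Step 1: 13.0 × 1.266 = 16.46
Step 2: 13.0 × 1.266² = 20.84
Step 3: 13.0 × 1.266³ = 26.38
Step 4: 13.0 × 1.266⁴ = 33.39
Step 5: 13.0 × 1.266⁵ = 42.28
Step 6: 13.0 × 1.266⁶ = 53.52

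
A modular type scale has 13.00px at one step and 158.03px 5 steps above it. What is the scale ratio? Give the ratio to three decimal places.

The ratio satisfies 13.00 × r⁵ = 158.03, so r = (158.03 / 13.00)^(1/5).
r = 12.1562^(1/5) ≈ 1.6480

1.648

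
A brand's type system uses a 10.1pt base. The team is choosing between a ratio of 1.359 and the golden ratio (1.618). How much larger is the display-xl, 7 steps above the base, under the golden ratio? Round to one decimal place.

At 1.359: 10.1 × 1.359⁷ = 86.468pt
Golden ratio: 10.1 × 1.618⁷ = 293.205pt
Difference: 293.205 − 86.468 = 206.737pt

206.7pt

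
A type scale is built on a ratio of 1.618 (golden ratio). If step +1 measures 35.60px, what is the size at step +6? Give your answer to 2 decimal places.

Moving from step +1 to step +6 is 5 steps up, so multiply by r⁵.
35.60 × 1.618⁵ = 35.60 × 11.08901 ≈ 394.769

394.77px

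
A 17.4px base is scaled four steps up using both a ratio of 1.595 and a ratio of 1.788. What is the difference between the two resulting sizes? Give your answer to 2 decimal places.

At 1.595: 17.4 × 1.595⁴ = 112.6139px
At 1.788: 17.4 × 1.788⁴ = 177.8358px
Difference: 177.8358 − 112.6139 = 65.2219px

65.22px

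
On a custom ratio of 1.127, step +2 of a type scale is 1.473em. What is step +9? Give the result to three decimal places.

1.473 × 1.127⁷ = 1.473 × 2.30923 ≈ 3.401

3.401em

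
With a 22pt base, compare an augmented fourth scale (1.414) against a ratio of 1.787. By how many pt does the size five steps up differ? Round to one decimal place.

Augmented fourth: 22.0 × 1.414⁵ = 124.357pt
At 1.787: 22.0 × 1.787⁵ = 400.909pt
Difference: 400.909 − 124.357 = 276.552pt

276.6pt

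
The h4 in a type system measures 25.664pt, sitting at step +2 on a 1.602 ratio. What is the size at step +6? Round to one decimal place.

169.0pt

Moving from step +2 to step +6 is 4 steps up, so multiply by r⁴.
25.664 × 1.602⁴ = 25.664 × 6.58643 ≈ 169.034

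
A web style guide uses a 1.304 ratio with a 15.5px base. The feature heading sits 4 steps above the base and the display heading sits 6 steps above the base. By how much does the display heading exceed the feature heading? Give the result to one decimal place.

31.4px

Step 4: 15.5 × 1.304⁴ = 44.817px
Step 6: 15.5 × 1.304⁶ = 76.207px
Difference: 76.207 − 44.817 = 31.390px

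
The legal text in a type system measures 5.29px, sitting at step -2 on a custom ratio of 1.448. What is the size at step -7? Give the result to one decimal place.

The gap is -7 − (-2) = -5 steps, so the factor is 1.448^-5.
5.29 ÷ 1.448⁵ = 5.29 ÷ 6.36565 ≈ 0.831

0.8px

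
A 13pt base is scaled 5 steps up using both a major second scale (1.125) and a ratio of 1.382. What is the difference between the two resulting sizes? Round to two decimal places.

Major second: 13.0 × 1.125⁵ = 23.4264pt
At 1.382: 13.0 × 1.382⁵ = 65.5365pt
Difference: 65.5365 − 23.4264 = 42.1101pt

42.11pt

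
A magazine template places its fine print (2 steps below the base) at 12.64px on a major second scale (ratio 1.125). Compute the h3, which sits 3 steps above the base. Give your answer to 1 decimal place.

22.8px

12.64 × 1.125⁵ = 12.64 × 1.80203 ≈ 22.778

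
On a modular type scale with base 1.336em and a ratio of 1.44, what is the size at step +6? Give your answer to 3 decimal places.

Every step multiplies by the scale ratio.
1.336 × 1.44⁶ = 1.336 × 8.91610 ≈ 11.912

11.912em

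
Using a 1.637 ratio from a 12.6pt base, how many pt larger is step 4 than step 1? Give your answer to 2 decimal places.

69.86pt

Step 1: 12.6 × 1.637 = 20.6262pt
Step 4: 12.6 × 1.637⁴ = 90.4826pt
Difference: 90.4826 − 20.6262 = 69.8564pt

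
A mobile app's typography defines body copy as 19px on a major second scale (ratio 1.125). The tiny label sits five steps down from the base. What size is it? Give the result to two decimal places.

Every step multiplies by the scale ratio.
19.0 ÷ 1.125⁵ = 19.0 ÷ 1.80203 ≈ 10.54

10.54px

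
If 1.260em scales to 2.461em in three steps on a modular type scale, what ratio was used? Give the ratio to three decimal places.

1.250

The ratio satisfies 1.260 × r³ = 2.461, so r = (2.461 / 1.260)^(1/3).
r = 1.9532^(1/3) ≈ 1.2500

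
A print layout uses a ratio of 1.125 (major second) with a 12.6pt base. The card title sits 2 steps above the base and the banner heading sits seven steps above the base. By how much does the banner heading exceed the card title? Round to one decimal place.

Step 2: 12.6 × 1.125² = 15.947pt
Step 7: 12.6 × 1.125⁷ = 28.737pt
Difference: 28.737 − 15.947 = 12.790pt

12.8pt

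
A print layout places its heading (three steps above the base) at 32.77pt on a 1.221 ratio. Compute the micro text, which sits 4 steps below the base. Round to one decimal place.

Moving from step +3 to step -4 is 7 steps down, so divide by r⁷.
32.77 ÷ 1.221⁷ = 32.77 ÷ 4.04585 ≈ 8.100

8.1pt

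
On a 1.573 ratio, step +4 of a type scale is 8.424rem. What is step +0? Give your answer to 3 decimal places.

1.376rem

8.424 ÷ 1.573⁴ = 8.424 ÷ 6.12230 ≈ 1.376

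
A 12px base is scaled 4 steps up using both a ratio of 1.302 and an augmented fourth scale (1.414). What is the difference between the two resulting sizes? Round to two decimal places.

13.49px

At 1.302: 12.0 × 1.302⁴ = 34.4846px
Augmented fourth: 12.0 × 1.414⁴ = 47.9710px
Difference: 47.9710 − 34.4846 = 13.4864px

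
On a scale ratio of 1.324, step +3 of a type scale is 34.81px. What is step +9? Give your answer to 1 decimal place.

34.81 × 1.324⁶ = 34.81 × 5.38676 ≈ 187.513

187.5px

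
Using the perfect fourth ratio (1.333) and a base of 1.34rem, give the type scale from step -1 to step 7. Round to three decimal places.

1.005rem, 1.340rem, 1.786rem, 2.381rem, 3.174rem, 4.231rem, 5.640rem, 7.518rem, 10.021rem

Step -1: 1.34 ÷ 1.333 = 1.005
Step 0: 1.34rem
Step 1: 1.34 × 1.333 = 1.786
Step 2: 1.34 × 1.333² = 2.381
Step 3: 1.34 × 1.333³ = 3.174
Step 4: 1.34 × 1.333⁴ = 4.231
Step 5: 1.34 × 1.333⁵ = 5.640
Step 6: 1.34 × 1.333⁶ = 7.518
Step 7: 1.34 × 1.333⁷ = 10.021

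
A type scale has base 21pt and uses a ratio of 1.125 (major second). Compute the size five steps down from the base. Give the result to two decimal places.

11.65pt

Every step multiplies by the scale ratio.
21.0 ÷ 1.125⁵ = 21.0 ÷ 1.80203 ≈ 11.65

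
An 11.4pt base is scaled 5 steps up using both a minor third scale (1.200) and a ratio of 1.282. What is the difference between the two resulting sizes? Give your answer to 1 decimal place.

Minor third: 11.4 × 1.200⁵ = 28.367pt
At 1.282: 11.4 × 1.282⁵ = 39.477pt
Difference: 39.477 − 28.367 = 11.110pt

11.1pt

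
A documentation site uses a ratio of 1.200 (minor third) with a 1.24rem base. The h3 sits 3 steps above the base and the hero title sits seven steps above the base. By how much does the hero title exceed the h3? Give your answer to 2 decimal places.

Step 3: 1.24 × 1.200³ = 2.1427rem
Step 7: 1.24 × 1.200⁷ = 4.4431rem
Difference: 4.4431 − 2.1427 = 2.3004rem

2.30rem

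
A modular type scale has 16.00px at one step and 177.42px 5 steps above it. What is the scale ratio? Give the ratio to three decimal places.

The ratio satisfies 16.00 × r⁵ = 177.42, so r = (177.42 / 16.00)^(1/5).
r = 11.0887^(1/5) ≈ 1.6180

1.618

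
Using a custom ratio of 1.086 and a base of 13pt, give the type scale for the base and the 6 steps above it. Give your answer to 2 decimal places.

Step 0: 13pt
Step 1: 13.0 × 1.086 = 14.12
Step 2: 13.0 × 1.086² = 15.33
Step 3: 13.0 × 1.086³ = 16.65
Step 4: 13.0 × 1.086⁴ = 18.08
Step 5: 13.0 × 1.086⁵ = 19.64
Step 6: 13.0 × 1.086⁶ = 21.33

13.00pt, 14.12pt, 15.33pt, 16.65pt, 18.08pt, 19.64pt, 21.33pt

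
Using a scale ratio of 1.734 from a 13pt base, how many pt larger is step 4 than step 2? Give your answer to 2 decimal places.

Step 2: 13.0 × 1.734² = 39.0878pt
Step 4: 13.0 × 1.734⁴ = 117.5276pt
Difference: 117.5276 − 39.0878 = 78.4398pt

78.44pt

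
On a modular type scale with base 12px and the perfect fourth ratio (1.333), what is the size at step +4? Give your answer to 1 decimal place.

37.9px

12.0 × 1.333⁴ = 12.0 × 3.15733 ≈ 37.89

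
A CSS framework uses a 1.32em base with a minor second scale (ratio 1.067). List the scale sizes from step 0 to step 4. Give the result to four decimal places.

Step 0: 1.32em
Step 1: 1.32 × 1.067 = 1.4084
Step 2: 1.32 × 1.067² = 1.5028
Step 3: 1.32 × 1.067³ = 1.6035
Step 4: 1.32 × 1.067⁴ = 1.7109

1.3200em, 1.4084em, 1.5028em, 1.6035em, 1.7109em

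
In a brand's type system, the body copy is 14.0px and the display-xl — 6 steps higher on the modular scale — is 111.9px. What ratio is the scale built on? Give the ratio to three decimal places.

r⁶ = 111.9 / 14.0, so r = (111.9/14.0)^(1/6).
r = 7.9929^(1/6) ≈ 1.4140

1.414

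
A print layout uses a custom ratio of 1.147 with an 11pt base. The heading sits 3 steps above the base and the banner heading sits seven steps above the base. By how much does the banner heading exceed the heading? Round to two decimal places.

Step 3: 11.0 × 1.147³ = 16.5990pt
Step 7: 11.0 × 1.147⁷ = 28.7301pt
Difference: 28.7301 − 16.5990 = 12.1311pt

12.13pt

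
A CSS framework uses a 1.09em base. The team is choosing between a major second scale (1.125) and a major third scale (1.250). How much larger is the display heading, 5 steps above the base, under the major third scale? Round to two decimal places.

Major second: 1.09 × 1.125⁵ = 1.9642em
Major third: 1.09 × 1.250⁵ = 3.3264em
Difference: 3.3264 − 1.9642 = 1.3622em

1.36em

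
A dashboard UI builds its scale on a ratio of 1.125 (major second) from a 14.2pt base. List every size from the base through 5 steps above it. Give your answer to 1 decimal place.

14.2pt, 16.0pt, 18.0pt, 20.2pt, 22.7pt, 25.6pt

Step 0: 14.2pt
Step 1: 14.2 × 1.125 = 16.0
Step 2: 14.2 × 1.125² = 18.0
Step 3: 14.2 × 1.125³ = 20.2
Step 4: 14.2 × 1.125⁴ = 22.7
Step 5: 14.2 × 1.125⁵ = 25.6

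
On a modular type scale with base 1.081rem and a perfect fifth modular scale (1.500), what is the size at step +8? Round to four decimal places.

A modular type scale is a geometric sequence: sizeₙ = base × rⁿ.
1.081 × 1.500⁸ = 1.081 × 25.62891 ≈ 27.7048

27.7048rem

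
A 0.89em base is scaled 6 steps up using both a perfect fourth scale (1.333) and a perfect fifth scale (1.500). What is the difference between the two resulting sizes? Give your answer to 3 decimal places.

5.145em

Perfect fourth: 0.89 × 1.333⁶ = 4.99311em
Perfect fifth: 0.89 × 1.500⁶ = 10.13766em
Difference: 10.13766 − 4.99311 = 5.14455em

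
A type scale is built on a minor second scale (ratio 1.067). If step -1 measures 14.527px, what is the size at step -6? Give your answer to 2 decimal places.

14.527 ÷ 1.067⁵ = 14.527 ÷ 1.38300 ≈ 10.504

10.50px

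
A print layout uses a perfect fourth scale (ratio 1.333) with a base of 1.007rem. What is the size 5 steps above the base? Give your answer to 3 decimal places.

4.238rem

1.007 × 1.333⁵ = 1.007 × 4.20873 ≈ 4.238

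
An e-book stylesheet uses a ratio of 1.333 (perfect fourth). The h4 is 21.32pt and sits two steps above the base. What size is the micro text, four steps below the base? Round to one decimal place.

Moving from step +2 to step -4 is 6 steps down, so divide by r⁶.
21.32 ÷ 1.333⁶ = 21.32 ÷ 5.61023 ≈ 3.800

3.8pt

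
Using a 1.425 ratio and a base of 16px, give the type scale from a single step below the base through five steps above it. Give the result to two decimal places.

Step -1: 16.0 ÷ 1.425 = 11.23
Step 0: 16px
Step 1: 16.0 × 1.425 = 22.80
Step 2: 16.0 × 1.425² = 32.49
Step 3: 16.0 × 1.425³ = 46.30
Step 4: 16.0 × 1.425⁴ = 65.98
Step 5: 16.0 × 1.425⁵ = 94.01

11.23px, 16.00px, 22.80px, 32.49px, 46.30px, 65.98px, 94.01px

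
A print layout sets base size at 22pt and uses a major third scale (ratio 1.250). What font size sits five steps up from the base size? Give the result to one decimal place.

67.1pt

Every step multiplies by the scale ratio.
22.0 × 1.250⁵ = 22.0 × 3.05176 ≈ 67.14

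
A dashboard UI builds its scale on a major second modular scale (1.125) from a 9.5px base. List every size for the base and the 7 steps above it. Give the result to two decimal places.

Step 0: 9.5px
Step 1: 9.5 × 1.125 = 10.69
Step 2: 9.5 × 1.125² = 12.02
Step 3: 9.5 × 1.125³ = 13.53
Step 4: 9.5 × 1.125⁴ = 15.22
Step 5: 9.5 × 1.125⁵ = 17.12
Step 6: 9.5 × 1.125⁶ = 19.26
Step 7: 9.5 × 1.125⁷ = 21.67

9.50px, 10.69px, 12.02px, 13.53px, 15.22px, 17.12px, 19.26px, 21.67px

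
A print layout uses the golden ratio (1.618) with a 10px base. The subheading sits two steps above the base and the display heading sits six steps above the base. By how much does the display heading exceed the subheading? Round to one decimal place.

153.2px

Step 2: 10.0 × 1.618² = 26.179px
Step 6: 10.0 × 1.618⁶ = 179.420px
Difference: 179.420 − 26.179 = 153.241px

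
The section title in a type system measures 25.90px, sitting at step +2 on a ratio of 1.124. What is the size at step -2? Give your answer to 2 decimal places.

16.23px

The gap is -2 − (2) = -4 steps, so the factor is 1.124^-4.
25.90 ÷ 1.124⁴ = 25.90 ÷ 1.59612 ≈ 16.227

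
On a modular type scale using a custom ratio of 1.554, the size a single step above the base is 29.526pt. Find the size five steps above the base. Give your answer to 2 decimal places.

172.19pt

Moving from step +1 to step +5 is 4 steps up, so multiply by r⁴.
29.526 × 1.554⁴ = 29.526 × 5.83182 ≈ 172.190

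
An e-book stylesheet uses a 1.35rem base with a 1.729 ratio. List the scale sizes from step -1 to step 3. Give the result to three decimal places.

Step -1: 1.35 ÷ 1.729 = 0.781
Step 0: 1.35rem
Step 1: 1.35 × 1.729 = 2.334
Step 2: 1.35 × 1.729² = 4.036
Step 3: 1.35 × 1.729³ = 6.978

0.781rem, 1.350rem, 2.334rem, 4.036rem, 6.978rem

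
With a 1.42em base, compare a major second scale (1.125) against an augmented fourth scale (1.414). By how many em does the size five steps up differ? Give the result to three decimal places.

5.468em

Major second: 1.42 × 1.125⁵ = 2.55889em
Augmented fourth: 1.42 × 1.414⁵ = 8.02667em
Difference: 8.02667 − 2.55889 = 5.46778em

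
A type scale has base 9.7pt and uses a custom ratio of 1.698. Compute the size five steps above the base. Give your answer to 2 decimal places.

Each step on a modular scale multiplies by the ratio, so the size n steps from the base is base × ratioⁿ.
9.7 × 1.698⁵ = 9.7 × 14.11525 ≈ 136.92

136.92pt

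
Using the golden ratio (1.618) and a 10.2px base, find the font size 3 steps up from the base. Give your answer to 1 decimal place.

43.2px

A modular type scale is a geometric sequence: sizeₙ = base × rⁿ.
10.2 × 1.618³ = 10.2 × 4.23580 ≈ 43.21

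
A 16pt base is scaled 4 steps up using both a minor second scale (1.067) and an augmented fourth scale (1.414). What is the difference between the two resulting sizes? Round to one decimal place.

43.2pt

Minor second: 16.0 × 1.067⁴ = 20.739pt
Augmented fourth: 16.0 × 1.414⁴ = 63.961pt
Difference: 63.961 − 20.739 = 43.222pt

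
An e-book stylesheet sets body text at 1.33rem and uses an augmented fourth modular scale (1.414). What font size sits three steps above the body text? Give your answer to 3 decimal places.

A modular type scale is a geometric sequence: sizeₙ = base × rⁿ.
1.33 × 1.414³ = 1.33 × 2.82715 ≈ 3.760

3.760rem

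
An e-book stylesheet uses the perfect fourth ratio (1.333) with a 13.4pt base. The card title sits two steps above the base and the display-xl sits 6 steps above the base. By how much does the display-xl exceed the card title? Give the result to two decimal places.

51.37pt

Step 2: 13.4 × 1.333² = 23.8103pt
Step 6: 13.4 × 1.333⁶ = 75.1771pt
Difference: 75.1771 − 23.8103 = 51.3668pt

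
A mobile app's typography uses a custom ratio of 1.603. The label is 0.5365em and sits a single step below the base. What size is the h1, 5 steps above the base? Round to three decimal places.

The gap is 5 − (-1) = 6 steps, so the factor is 1.603^6.
0.5365 × 1.603⁶ = 0.5365 × 16.96685 ≈ 9.103

9.103em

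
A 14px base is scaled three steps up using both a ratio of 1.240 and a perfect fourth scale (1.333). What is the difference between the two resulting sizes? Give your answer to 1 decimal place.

6.5px

At 1.240: 14.0 × 1.240³ = 26.693px
Perfect fourth: 14.0 × 1.333³ = 33.160px
Difference: 33.160 − 26.693 = 6.467px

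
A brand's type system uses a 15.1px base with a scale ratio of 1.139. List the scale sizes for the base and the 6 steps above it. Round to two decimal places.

15.10px, 17.20px, 19.59px, 22.31px, 25.41px, 28.95px, 32.97px

Step 0: 15.1px
Step 1: 15.1 × 1.139 = 17.20
Step 2: 15.1 × 1.139² = 19.59
Step 3: 15.1 × 1.139³ = 22.31
Step 4: 15.1 × 1.139⁴ = 25.41
Step 5: 15.1 × 1.139⁵ = 28.95
Step 6: 15.1 × 1.139⁶ = 32.97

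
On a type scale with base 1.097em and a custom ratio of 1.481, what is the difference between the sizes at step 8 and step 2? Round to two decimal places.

Step 2: 1.097 × 1.481² = 2.4061em
Step 8: 1.097 × 1.481⁸ = 25.3891em
Difference: 25.3891 − 2.4061 = 22.9830em

22.98em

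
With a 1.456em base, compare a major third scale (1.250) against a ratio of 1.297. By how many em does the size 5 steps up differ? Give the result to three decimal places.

Major third: 1.456 × 1.250⁵ = 4.44336em
At 1.297: 1.456 × 1.297⁵ = 5.34394em
Difference: 5.34394 − 4.44336 = 0.90058em

0.901em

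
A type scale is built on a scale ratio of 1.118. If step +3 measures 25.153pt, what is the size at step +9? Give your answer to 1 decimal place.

Moving from step +3 to step +9 is 6 steps up, so multiply by r⁶.
25.153 × 1.118⁶ = 25.153 × 1.95277 ≈ 49.118

49.1pt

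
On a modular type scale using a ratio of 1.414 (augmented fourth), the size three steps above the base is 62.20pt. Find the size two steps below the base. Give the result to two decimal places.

11.00pt

62.20 ÷ 1.414⁵ = 62.20 ÷ 5.65258 ≈ 11.004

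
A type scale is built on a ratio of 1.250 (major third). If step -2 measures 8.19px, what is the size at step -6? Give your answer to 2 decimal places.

Moving from step -2 to step -6 is 4 steps down, so divide by r⁴.
8.19 ÷ 1.250⁴ = 8.19 ÷ 2.44141 ≈ 3.355

3.35px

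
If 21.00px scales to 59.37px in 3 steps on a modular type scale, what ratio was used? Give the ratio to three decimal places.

The ratio satisfies 21.00 × r³ = 59.37, so r = (59.37 / 21.00)^(1/3).
r = 2.8271^(1/3) ≈ 1.4140

1.414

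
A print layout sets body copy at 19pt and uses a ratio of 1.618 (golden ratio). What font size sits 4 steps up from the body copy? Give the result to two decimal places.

130.22pt

Each step on a modular scale multiplies by the ratio, so the size n steps from the base is base × ratioⁿ.
19.0 × 1.618⁴ = 19.0 × 6.85353 ≈ 130.22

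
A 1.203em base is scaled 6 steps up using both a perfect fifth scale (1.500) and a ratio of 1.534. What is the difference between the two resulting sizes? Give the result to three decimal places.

1.972em

Perfect fifth: 1.203 × 1.500⁶ = 13.70292em
At 1.534: 1.203 × 1.534⁶ = 15.67537em
Difference: 15.67537 − 13.70292 = 1.97245em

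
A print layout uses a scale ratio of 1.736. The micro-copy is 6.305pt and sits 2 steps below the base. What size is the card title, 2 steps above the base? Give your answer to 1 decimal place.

6.305 × 1.736⁴ = 6.305 × 9.08236 ≈ 57.264

57.3pt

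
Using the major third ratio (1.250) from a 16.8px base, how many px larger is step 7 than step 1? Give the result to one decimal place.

59.1px

Step 1: 16.8 × 1.250 = 21.000px
Step 7: 16.8 × 1.250⁷ = 80.109px
Difference: 80.109 − 21.000 = 59.109px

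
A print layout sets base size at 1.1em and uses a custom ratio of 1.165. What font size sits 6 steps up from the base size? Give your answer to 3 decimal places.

2.750em

1.1 × 1.165⁶ = 1.1 × 2.50009 ≈ 2.750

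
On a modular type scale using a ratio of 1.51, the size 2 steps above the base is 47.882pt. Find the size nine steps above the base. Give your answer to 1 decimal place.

857.1pt

47.882 × 1.51⁷ = 47.882 × 17.89941 ≈ 857.059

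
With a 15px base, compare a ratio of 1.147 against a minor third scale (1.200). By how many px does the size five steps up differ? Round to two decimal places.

At 1.147: 15.0 × 1.147⁵ = 29.7789px
Minor third: 15.0 × 1.200⁵ = 37.3248px
Difference: 37.3248 − 29.7789 = 7.5459px

7.55px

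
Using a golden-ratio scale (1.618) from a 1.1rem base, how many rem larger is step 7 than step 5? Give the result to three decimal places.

Step 5: 1.1 × 1.618⁵ = 12.19791rem
Step 7: 1.1 × 1.618⁷ = 31.93319rem
Difference: 31.93319 − 12.19791 = 19.73528rem

19.735rem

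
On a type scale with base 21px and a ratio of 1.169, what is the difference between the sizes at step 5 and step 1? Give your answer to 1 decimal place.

21.3px

Step 1: 21.0 × 1.169 = 24.549px
Step 5: 21.0 × 1.169⁵ = 45.845px
Difference: 45.845 − 24.549 = 21.296px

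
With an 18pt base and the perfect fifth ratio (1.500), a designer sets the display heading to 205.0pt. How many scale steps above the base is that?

6

1.500ⁿ = 205.0 / 18 = 11.3889
n = ln(11.3889) / ln(1.500) = 2.4326 / 0.4055 ≈ 6.00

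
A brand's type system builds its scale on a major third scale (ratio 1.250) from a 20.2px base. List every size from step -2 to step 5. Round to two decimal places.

12.93px, 16.16px, 20.20px, 25.25px, 31.56px, 39.45px, 49.32px, 61.65px

Step -2: 20.2 ÷ 1.250² = 12.93
Step -1: 20.2 ÷ 1.250 = 16.16
Step 0: 20.2px
Step 1: 20.2 × 1.250 = 25.25
Step 2: 20.2 × 1.250² = 31.56
Step 3: 20.2 × 1.250³ = 39.45
Step 4: 20.2 × 1.250⁴ = 49.32
Step 5: 20.2 × 1.250⁵ = 61.65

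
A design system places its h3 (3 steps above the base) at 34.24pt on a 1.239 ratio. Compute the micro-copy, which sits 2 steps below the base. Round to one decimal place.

11.7pt

34.24 ÷ 1.239⁵ = 34.24 ÷ 2.91982 ≈ 11.727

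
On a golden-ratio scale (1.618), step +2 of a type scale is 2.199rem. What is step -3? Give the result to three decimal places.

2.199 ÷ 1.618⁵ = 2.199 ÷ 11.08901 ≈ 0.198

0.198rem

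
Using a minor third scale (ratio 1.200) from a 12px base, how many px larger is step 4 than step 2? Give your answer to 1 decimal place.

Step 2: 12.0 × 1.200² = 17.280px
Step 4: 12.0 × 1.200⁴ = 24.883px
Difference: 24.883 − 17.280 = 7.603px

7.6px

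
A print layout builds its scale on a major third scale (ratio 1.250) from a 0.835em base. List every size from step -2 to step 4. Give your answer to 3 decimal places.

Step -2: 0.835 ÷ 1.250² = 0.534
Step -1: 0.835 ÷ 1.250 = 0.668
Step 0: 0.835em
Step 1: 0.835 × 1.250 = 1.044
Step 2: 0.835 × 1.250² = 1.305
Step 3: 0.835 × 1.250³ = 1.631
Step 4: 0.835 × 1.250⁴ = 2.039

0.534em, 0.668em, 0.835em, 1.044em, 1.305em, 1.631em, 2.039em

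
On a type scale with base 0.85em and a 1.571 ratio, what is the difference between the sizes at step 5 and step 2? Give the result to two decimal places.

6.04em

Step 2: 0.85 × 1.571² = 2.0978em
Step 5: 0.85 × 1.571⁵ = 8.1339em
Difference: 8.1339 − 2.0978 = 6.0361em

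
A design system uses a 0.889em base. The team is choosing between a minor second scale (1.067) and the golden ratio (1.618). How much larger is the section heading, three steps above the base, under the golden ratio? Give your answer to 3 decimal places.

2.686em

Minor second: 0.889 × 1.067³ = 1.07993em
Golden ratio: 0.889 × 1.618³ = 3.76563em
Difference: 3.76563 − 1.07993 = 2.68570em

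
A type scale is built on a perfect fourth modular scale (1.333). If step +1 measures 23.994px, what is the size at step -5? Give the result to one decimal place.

23.994 ÷ 1.333⁶ = 23.994 ÷ 5.61023 ≈ 4.277

4.3px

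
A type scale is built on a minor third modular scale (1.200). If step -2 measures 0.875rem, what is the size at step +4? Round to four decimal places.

The gap is 4 − (-2) = 6 steps, so the factor is 1.200^6.
0.875 × 1.200⁶ = 0.875 × 2.98598 ≈ 2.6127

2.6127rem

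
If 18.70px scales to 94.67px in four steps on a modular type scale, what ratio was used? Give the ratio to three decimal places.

1.500

r⁴ = 94.67 / 18.70, so r = (94.67/18.70)^(1/4).
r = 5.0626^(1/4) ≈ 1.5000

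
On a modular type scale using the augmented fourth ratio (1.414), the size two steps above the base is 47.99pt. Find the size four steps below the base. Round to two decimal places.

Moving from step +2 to step -4 is 6 steps down, so divide by r⁶.
47.99 ÷ 1.414⁶ = 47.99 ÷ 7.99275 ≈ 6.004

6.00pt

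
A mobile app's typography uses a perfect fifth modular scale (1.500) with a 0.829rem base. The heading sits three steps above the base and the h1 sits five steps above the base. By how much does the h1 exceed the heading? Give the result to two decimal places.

3.50rem

Step 3: 0.829 × 1.500³ = 2.7979rem
Step 5: 0.829 × 1.500⁵ = 6.2952rem
Difference: 6.2952 − 2.7979 = 3.4973rem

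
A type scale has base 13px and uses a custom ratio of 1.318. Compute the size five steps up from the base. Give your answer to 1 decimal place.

Each step on a modular scale multiplies by the ratio, so the size n steps from the base is base × ratioⁿ.
13.0 × 1.318⁵ = 13.0 × 3.97720 ≈ 51.70

51.7px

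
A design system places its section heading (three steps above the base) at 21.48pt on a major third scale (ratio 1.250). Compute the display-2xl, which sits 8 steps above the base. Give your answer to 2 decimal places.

21.48 × 1.250⁵ = 21.48 × 3.05176 ≈ 65.552

65.55pt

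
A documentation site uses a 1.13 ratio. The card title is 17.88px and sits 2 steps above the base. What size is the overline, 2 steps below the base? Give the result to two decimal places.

10.97px

17.88 ÷ 1.13⁴ = 17.88 ÷ 1.63047 ≈ 10.966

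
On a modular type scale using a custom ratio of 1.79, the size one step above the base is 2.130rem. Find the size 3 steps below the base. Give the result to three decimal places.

0.207rem

2.130 ÷ 1.79⁴ = 2.130 ÷ 10.26626 ≈ 0.207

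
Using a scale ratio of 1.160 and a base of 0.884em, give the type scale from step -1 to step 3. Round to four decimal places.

Step -1: 0.884 ÷ 1.160 = 0.7621
Step 0: 0.884em
Step 1: 0.884 × 1.160 = 1.0254
Step 2: 0.884 × 1.160² = 1.1895
Step 3: 0.884 × 1.160³ = 1.3798

0.7621em, 0.8840em, 1.0254em, 1.1895em, 1.3798em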